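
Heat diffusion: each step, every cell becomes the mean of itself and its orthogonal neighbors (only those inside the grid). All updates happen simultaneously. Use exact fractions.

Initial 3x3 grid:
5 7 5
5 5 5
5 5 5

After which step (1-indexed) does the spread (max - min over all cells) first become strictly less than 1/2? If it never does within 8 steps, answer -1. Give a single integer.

Step 1: max=17/3, min=5, spread=2/3
Step 2: max=667/120, min=5, spread=67/120
Step 3: max=5837/1080, min=507/100, spread=1807/5400
  -> spread < 1/2 first at step 3
Step 4: max=2317963/432000, min=13861/2700, spread=33401/144000
Step 5: max=20669933/3888000, min=1393391/270000, spread=3025513/19440000
Step 6: max=8240926867/1555200000, min=74755949/14400000, spread=53531/497664
Step 7: max=492592925849/93312000000, min=20231116051/3888000000, spread=450953/5971968
Step 8: max=29502503560603/5598720000000, min=2433808610519/466560000000, spread=3799043/71663616

Answer: 3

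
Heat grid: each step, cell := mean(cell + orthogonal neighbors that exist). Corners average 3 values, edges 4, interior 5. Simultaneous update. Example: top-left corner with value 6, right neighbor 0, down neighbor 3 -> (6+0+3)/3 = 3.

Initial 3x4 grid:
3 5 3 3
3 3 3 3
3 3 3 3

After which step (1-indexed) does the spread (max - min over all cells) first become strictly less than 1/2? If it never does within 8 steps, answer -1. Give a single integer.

Answer: 3

Derivation:
Step 1: max=11/3, min=3, spread=2/3
Step 2: max=211/60, min=3, spread=31/60
Step 3: max=1831/540, min=3, spread=211/540
  -> spread < 1/2 first at step 3
Step 4: max=178897/54000, min=2747/900, spread=14077/54000
Step 5: max=1598407/486000, min=165683/54000, spread=5363/24300
Step 6: max=47480809/14580000, min=92869/30000, spread=93859/583200
Step 7: max=2834674481/874800000, min=151136467/48600000, spread=4568723/34992000
Step 8: max=169244435629/52488000000, min=4555618889/1458000000, spread=8387449/83980800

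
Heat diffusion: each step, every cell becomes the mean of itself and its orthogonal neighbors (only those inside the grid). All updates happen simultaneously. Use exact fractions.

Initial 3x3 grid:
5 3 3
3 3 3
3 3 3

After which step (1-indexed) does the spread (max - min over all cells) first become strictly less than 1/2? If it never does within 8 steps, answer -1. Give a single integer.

Step 1: max=11/3, min=3, spread=2/3
Step 2: max=32/9, min=3, spread=5/9
Step 3: max=365/108, min=3, spread=41/108
  -> spread < 1/2 first at step 3
Step 4: max=21571/6480, min=551/180, spread=347/1296
Step 5: max=1273337/388800, min=5557/1800, spread=2921/15552
Step 6: max=75812539/23328000, min=673483/216000, spread=24611/186624
Step 7: max=4517762033/1399680000, min=15236741/4860000, spread=207329/2239488
Step 8: max=269972352451/83980800000, min=816401599/259200000, spread=1746635/26873856

Answer: 3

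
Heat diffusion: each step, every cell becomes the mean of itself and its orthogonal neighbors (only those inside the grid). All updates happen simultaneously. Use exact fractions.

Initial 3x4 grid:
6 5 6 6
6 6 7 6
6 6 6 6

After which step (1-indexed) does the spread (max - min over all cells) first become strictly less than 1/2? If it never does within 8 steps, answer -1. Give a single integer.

Step 1: max=25/4, min=17/3, spread=7/12
Step 2: max=37/6, min=209/36, spread=13/36
  -> spread < 1/2 first at step 2
Step 3: max=2207/360, min=2531/432, spread=587/2160
Step 4: max=264623/43200, min=382237/64800, spread=5879/25920
Step 5: max=15821707/2592000, min=2881351/486000, spread=272701/1555200
Step 6: max=947217893/155520000, min=693782651/116640000, spread=2660923/18662400
Step 7: max=56706278287/9331200000, min=41738275009/6998400000, spread=126629393/1119744000
Step 8: max=3396737249933/559872000000, min=2509060787231/419904000000, spread=1231748807/13436928000

Answer: 2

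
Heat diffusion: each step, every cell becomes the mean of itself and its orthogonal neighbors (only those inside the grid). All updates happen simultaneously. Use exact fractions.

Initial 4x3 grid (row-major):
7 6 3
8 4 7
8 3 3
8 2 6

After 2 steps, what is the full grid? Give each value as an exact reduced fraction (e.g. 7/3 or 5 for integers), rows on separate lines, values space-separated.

Answer: 25/4 86/15 175/36
261/40 128/25 299/60
47/8 517/100 25/6
35/6 221/48 79/18

Derivation:
After step 1:
  7 5 16/3
  27/4 28/5 17/4
  27/4 4 19/4
  6 19/4 11/3
After step 2:
  25/4 86/15 175/36
  261/40 128/25 299/60
  47/8 517/100 25/6
  35/6 221/48 79/18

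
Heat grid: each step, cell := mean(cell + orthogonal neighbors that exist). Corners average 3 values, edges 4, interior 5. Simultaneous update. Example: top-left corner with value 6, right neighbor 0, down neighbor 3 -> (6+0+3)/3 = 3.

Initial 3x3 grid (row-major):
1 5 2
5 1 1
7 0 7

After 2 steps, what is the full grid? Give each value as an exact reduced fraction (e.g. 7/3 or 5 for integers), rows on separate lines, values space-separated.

After step 1:
  11/3 9/4 8/3
  7/2 12/5 11/4
  4 15/4 8/3
After step 2:
  113/36 659/240 23/9
  407/120 293/100 629/240
  15/4 769/240 55/18

Answer: 113/36 659/240 23/9
407/120 293/100 629/240
15/4 769/240 55/18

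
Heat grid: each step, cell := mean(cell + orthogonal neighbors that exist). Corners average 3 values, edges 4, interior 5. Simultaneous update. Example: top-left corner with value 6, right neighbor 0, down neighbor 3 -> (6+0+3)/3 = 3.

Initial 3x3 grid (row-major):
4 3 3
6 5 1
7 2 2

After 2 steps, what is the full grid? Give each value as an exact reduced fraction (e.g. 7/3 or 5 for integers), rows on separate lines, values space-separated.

After step 1:
  13/3 15/4 7/3
  11/2 17/5 11/4
  5 4 5/3
After step 2:
  163/36 829/240 53/18
  547/120 97/25 203/80
  29/6 211/60 101/36

Answer: 163/36 829/240 53/18
547/120 97/25 203/80
29/6 211/60 101/36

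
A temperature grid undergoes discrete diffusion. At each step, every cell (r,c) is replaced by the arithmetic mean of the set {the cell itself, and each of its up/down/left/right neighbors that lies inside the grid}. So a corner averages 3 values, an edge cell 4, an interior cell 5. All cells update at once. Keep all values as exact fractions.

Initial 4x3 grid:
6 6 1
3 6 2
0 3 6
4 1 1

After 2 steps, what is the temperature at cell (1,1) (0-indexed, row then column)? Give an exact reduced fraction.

Answer: 389/100

Derivation:
Step 1: cell (1,1) = 4
Step 2: cell (1,1) = 389/100
Full grid after step 2:
  9/2 67/16 23/6
  61/16 389/100 55/16
  667/240 299/100 757/240
  77/36 587/240 95/36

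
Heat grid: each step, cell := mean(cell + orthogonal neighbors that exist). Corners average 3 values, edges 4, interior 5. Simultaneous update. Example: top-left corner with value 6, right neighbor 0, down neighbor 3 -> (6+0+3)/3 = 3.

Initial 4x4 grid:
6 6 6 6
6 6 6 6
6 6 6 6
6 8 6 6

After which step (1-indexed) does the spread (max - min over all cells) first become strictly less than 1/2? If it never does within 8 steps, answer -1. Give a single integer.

Step 1: max=20/3, min=6, spread=2/3
Step 2: max=391/60, min=6, spread=31/60
Step 3: max=3451/540, min=6, spread=211/540
  -> spread < 1/2 first at step 3
Step 4: max=340843/54000, min=6, spread=16843/54000
Step 5: max=3054643/486000, min=27079/4500, spread=130111/486000
Step 6: max=91122367/14580000, min=1627159/270000, spread=3255781/14580000
Step 7: max=2724753691/437400000, min=1631107/270000, spread=82360351/437400000
Step 8: max=81483316891/13122000000, min=294106441/48600000, spread=2074577821/13122000000

Answer: 3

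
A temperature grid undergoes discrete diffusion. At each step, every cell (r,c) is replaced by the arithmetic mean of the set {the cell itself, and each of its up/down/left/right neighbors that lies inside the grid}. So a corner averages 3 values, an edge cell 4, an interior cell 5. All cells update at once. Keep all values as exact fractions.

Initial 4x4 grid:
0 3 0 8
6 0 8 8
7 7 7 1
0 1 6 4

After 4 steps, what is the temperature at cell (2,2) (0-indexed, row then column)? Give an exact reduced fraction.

Step 1: cell (2,2) = 29/5
Step 2: cell (2,2) = 243/50
Step 3: cell (2,2) = 5843/1200
Step 4: cell (2,2) = 822661/180000
Full grid after step 4:
  71471/21600 27229/7200 463459/108000 315857/64800
  17869/4800 234917/60000 840827/180000 1061093/216000
  832441/216000 769849/180000 822661/180000 213137/43200
  51743/12960 55351/13500 12149/2700 300703/64800

Answer: 822661/180000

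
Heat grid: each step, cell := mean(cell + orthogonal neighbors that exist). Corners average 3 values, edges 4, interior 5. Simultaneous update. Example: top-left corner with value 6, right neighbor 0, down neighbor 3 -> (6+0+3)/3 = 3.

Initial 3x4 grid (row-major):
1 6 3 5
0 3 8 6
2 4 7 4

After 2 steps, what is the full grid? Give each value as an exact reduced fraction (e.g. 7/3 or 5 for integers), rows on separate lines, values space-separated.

Answer: 85/36 917/240 1129/240 191/36
301/120 367/100 133/25 1289/240
5/2 319/80 1249/240 103/18

Derivation:
After step 1:
  7/3 13/4 11/2 14/3
  3/2 21/5 27/5 23/4
  2 4 23/4 17/3
After step 2:
  85/36 917/240 1129/240 191/36
  301/120 367/100 133/25 1289/240
  5/2 319/80 1249/240 103/18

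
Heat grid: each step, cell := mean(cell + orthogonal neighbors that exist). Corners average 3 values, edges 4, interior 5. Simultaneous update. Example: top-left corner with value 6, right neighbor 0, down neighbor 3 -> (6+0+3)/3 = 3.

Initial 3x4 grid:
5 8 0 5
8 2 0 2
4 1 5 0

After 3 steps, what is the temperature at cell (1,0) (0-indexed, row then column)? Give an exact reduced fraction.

Step 1: cell (1,0) = 19/4
Step 2: cell (1,0) = 1193/240
Step 3: cell (1,0) = 63307/14400
Full grid after step 3:
  389/80 791/200 1361/450 5243/2160
  63307/14400 22103/6000 15403/6000 31607/14400
  8753/2160 718/225 4319/1800 4373/2160

Answer: 63307/14400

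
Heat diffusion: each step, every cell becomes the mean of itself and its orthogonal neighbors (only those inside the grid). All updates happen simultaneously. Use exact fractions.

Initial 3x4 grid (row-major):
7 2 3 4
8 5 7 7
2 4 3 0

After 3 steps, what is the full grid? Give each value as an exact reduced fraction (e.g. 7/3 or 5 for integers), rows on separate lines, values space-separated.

After step 1:
  17/3 17/4 4 14/3
  11/2 26/5 5 9/2
  14/3 7/2 7/2 10/3
After step 2:
  185/36 1147/240 215/48 79/18
  631/120 469/100 111/25 35/8
  41/9 253/60 23/6 34/9
After step 3:
  10927/2160 34357/7200 32557/7200 1907/432
  35357/7200 28061/6000 8727/2000 10189/2400
  5051/1080 7783/1800 14641/3600 863/216

Answer: 10927/2160 34357/7200 32557/7200 1907/432
35357/7200 28061/6000 8727/2000 10189/2400
5051/1080 7783/1800 14641/3600 863/216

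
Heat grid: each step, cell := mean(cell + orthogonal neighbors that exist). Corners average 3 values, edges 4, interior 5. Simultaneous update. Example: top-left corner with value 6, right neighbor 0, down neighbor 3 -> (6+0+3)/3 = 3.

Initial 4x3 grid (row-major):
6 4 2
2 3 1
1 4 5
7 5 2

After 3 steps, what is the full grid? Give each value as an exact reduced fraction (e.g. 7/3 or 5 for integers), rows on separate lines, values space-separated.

After step 1:
  4 15/4 7/3
  3 14/5 11/4
  7/2 18/5 3
  13/3 9/2 4
After step 2:
  43/12 773/240 53/18
  133/40 159/50 653/240
  433/120 87/25 267/80
  37/9 493/120 23/6
After step 3:
  2431/720 46543/14400 3199/1080
  4109/1200 2389/750 21929/7200
  817/225 21257/6000 8023/2400
  2129/540 27959/7200 2707/720

Answer: 2431/720 46543/14400 3199/1080
4109/1200 2389/750 21929/7200
817/225 21257/6000 8023/2400
2129/540 27959/7200 2707/720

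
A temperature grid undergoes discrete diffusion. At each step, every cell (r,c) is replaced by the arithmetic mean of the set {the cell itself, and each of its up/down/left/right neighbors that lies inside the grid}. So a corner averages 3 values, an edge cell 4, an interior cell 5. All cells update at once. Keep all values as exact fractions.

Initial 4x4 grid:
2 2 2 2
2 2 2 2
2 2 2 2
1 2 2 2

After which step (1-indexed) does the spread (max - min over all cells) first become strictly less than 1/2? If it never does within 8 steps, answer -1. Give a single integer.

Answer: 1

Derivation:
Step 1: max=2, min=5/3, spread=1/3
  -> spread < 1/2 first at step 1
Step 2: max=2, min=31/18, spread=5/18
Step 3: max=2, min=391/216, spread=41/216
Step 4: max=2, min=11917/6480, spread=1043/6480
Step 5: max=2, min=363247/194400, spread=25553/194400
Step 6: max=35921/18000, min=10992541/5832000, spread=645863/5832000
Step 7: max=239029/120000, min=332278309/174960000, spread=16225973/174960000
Step 8: max=107299/54000, min=10020122017/5248800000, spread=409340783/5248800000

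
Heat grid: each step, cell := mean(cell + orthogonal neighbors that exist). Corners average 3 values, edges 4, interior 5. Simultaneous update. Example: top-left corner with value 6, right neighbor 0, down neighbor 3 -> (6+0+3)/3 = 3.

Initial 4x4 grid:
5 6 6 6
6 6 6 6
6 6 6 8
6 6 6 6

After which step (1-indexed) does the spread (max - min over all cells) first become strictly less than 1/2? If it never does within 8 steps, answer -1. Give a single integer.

Answer: 4

Derivation:
Step 1: max=20/3, min=17/3, spread=1
Step 2: max=391/60, min=103/18, spread=143/180
Step 3: max=3451/540, min=1255/216, spread=209/360
Step 4: max=340843/54000, min=37837/6480, spread=19151/40500
  -> spread < 1/2 first at step 4
Step 5: max=3054643/486000, min=5721299/972000, spread=129329/324000
Step 6: max=91058377/14580000, min=172375877/29160000, spread=3246959/9720000
Step 7: max=680303599/109350000, min=207863129/34992000, spread=81950189/291600000
Step 8: max=81312973891/13122000000, min=6257203529/1049760000, spread=2065286519/8748000000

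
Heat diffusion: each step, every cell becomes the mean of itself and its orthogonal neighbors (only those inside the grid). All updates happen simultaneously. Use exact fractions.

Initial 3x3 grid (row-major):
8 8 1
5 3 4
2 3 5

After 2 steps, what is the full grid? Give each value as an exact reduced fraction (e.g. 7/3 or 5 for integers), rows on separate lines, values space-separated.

Answer: 11/2 157/30 151/36
583/120 103/25 971/240
133/36 911/240 7/2

Derivation:
After step 1:
  7 5 13/3
  9/2 23/5 13/4
  10/3 13/4 4
After step 2:
  11/2 157/30 151/36
  583/120 103/25 971/240
  133/36 911/240 7/2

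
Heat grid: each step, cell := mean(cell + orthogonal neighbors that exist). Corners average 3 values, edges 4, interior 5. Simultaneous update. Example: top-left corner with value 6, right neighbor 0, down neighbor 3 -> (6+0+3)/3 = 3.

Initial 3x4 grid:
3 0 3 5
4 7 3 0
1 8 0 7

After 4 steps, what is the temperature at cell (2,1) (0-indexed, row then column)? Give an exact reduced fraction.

Answer: 1027/270

Derivation:
Step 1: cell (2,1) = 4
Step 2: cell (2,1) = 517/120
Step 3: cell (2,1) = 2753/720
Step 4: cell (2,1) = 1027/270
Full grid after step 4:
  87449/25920 7211/2160 8429/2700 16109/5184
  126457/34560 252487/72000 27263/8000 182047/57600
  98909/25920 1027/270 4727/1350 17617/5184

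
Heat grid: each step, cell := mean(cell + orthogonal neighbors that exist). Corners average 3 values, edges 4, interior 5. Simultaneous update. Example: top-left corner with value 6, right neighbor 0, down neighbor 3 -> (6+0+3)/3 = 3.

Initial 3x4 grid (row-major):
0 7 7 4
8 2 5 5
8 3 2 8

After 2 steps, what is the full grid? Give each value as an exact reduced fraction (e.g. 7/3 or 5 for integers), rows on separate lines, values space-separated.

Answer: 9/2 79/16 1157/240 199/36
125/24 429/100 499/100 601/120
175/36 235/48 349/80 5

Derivation:
After step 1:
  5 4 23/4 16/3
  9/2 5 21/5 11/2
  19/3 15/4 9/2 5
After step 2:
  9/2 79/16 1157/240 199/36
  125/24 429/100 499/100 601/120
  175/36 235/48 349/80 5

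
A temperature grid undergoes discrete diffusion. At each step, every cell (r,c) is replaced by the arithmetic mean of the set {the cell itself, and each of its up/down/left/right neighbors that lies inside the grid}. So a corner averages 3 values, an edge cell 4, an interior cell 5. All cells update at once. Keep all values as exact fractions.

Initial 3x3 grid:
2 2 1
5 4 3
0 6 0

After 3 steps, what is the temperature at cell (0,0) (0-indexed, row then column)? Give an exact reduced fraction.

Step 1: cell (0,0) = 3
Step 2: cell (0,0) = 8/3
Step 3: cell (0,0) = 53/18
Full grid after step 3:
  53/18 821/320 367/144
  8419/2880 1789/600 301/120
  1385/432 4127/1440 205/72

Answer: 53/18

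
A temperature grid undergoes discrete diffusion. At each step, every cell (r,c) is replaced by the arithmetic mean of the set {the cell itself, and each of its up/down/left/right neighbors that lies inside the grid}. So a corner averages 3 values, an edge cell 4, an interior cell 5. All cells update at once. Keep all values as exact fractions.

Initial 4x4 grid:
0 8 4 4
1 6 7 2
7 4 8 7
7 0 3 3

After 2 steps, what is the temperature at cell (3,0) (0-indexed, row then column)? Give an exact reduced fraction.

Answer: 155/36

Derivation:
Step 1: cell (3,0) = 14/3
Step 2: cell (3,0) = 155/36
Full grid after step 2:
  11/3 369/80 1139/240 169/36
  329/80 118/25 543/100 281/60
  215/48 97/20 247/50 151/30
  155/36 25/6 257/60 77/18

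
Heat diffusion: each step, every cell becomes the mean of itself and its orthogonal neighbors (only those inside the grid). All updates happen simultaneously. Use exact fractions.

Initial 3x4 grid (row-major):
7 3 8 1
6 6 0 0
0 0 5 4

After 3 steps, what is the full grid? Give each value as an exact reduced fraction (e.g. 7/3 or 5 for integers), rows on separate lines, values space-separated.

After step 1:
  16/3 6 3 3
  19/4 3 19/5 5/4
  2 11/4 9/4 3
After step 2:
  193/36 13/3 79/20 29/12
  181/48 203/50 133/50 221/80
  19/6 5/2 59/20 13/6
After step 3:
  1939/432 7967/1800 167/50 2191/720
  58891/14400 20789/6000 6553/2000 12007/4800
  151/48 3803/1200 3083/1200 1891/720

Answer: 1939/432 7967/1800 167/50 2191/720
58891/14400 20789/6000 6553/2000 12007/4800
151/48 3803/1200 3083/1200 1891/720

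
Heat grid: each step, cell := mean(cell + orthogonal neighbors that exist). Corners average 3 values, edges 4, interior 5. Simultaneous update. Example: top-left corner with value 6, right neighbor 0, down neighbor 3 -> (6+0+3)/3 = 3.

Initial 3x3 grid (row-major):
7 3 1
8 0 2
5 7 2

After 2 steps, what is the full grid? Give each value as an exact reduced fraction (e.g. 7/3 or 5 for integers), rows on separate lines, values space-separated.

After step 1:
  6 11/4 2
  5 4 5/4
  20/3 7/2 11/3
After step 2:
  55/12 59/16 2
  65/12 33/10 131/48
  91/18 107/24 101/36

Answer: 55/12 59/16 2
65/12 33/10 131/48
91/18 107/24 101/36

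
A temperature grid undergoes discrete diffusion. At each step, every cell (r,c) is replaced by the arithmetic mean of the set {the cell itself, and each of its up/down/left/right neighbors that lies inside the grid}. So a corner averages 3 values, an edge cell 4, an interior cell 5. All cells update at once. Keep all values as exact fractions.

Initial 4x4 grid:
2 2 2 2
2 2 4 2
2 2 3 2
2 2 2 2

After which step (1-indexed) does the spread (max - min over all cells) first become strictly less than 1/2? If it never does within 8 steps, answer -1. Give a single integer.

Step 1: max=13/5, min=2, spread=3/5
Step 2: max=63/25, min=2, spread=13/25
Step 3: max=5717/2400, min=493/240, spread=787/2400
  -> spread < 1/2 first at step 3
Step 4: max=50657/21600, min=15103/7200, spread=1337/5400
Step 5: max=5040593/2160000, min=458317/216000, spread=457423/2160000
Step 6: max=45106733/19440000, min=2780471/1296000, spread=849917/4860000
Step 7: max=1344992027/583200000, min=419826133/194400000, spread=21378407/145800000
Step 8: max=40178645837/17496000000, min=12672785683/5832000000, spread=540072197/4374000000

Answer: 3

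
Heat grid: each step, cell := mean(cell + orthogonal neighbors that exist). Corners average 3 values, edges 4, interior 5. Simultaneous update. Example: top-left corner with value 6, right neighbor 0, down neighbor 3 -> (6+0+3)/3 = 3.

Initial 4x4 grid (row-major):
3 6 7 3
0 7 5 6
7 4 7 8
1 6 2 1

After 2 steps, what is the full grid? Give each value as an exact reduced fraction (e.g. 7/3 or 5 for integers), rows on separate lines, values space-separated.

Answer: 13/3 23/5 341/60 193/36
293/80 27/5 107/20 341/60
1087/240 441/100 273/50 149/30
131/36 1087/240 967/240 79/18

Derivation:
After step 1:
  3 23/4 21/4 16/3
  17/4 22/5 32/5 11/2
  3 31/5 26/5 11/2
  14/3 13/4 4 11/3
After step 2:
  13/3 23/5 341/60 193/36
  293/80 27/5 107/20 341/60
  1087/240 441/100 273/50 149/30
  131/36 1087/240 967/240 79/18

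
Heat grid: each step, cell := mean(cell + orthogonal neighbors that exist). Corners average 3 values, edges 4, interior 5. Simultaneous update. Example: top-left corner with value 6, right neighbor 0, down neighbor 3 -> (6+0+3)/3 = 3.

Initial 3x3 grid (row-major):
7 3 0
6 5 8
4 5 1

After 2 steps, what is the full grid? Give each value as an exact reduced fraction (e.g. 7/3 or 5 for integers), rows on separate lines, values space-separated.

Answer: 175/36 363/80 131/36
637/120 219/50 517/120
19/4 1129/240 143/36

Derivation:
After step 1:
  16/3 15/4 11/3
  11/2 27/5 7/2
  5 15/4 14/3
After step 2:
  175/36 363/80 131/36
  637/120 219/50 517/120
  19/4 1129/240 143/36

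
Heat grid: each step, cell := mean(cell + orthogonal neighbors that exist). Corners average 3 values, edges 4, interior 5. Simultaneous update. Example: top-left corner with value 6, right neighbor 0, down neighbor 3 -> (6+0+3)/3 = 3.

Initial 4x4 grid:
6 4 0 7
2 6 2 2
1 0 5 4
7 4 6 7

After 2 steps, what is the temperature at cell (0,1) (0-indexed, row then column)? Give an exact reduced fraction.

Step 1: cell (0,1) = 4
Step 2: cell (0,1) = 281/80
Full grid after step 2:
  47/12 281/80 53/16 10/3
  261/80 67/20 81/25 57/16
  269/80 323/100 98/25 1039/240
  43/12 339/80 1129/240 47/9

Answer: 281/80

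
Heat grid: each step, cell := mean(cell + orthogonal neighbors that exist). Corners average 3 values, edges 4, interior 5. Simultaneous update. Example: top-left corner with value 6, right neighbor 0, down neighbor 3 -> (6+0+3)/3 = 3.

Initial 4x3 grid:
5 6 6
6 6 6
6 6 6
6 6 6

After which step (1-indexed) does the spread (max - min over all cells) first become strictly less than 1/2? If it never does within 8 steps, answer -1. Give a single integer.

Answer: 1

Derivation:
Step 1: max=6, min=17/3, spread=1/3
  -> spread < 1/2 first at step 1
Step 2: max=6, min=103/18, spread=5/18
Step 3: max=6, min=1255/216, spread=41/216
Step 4: max=6, min=151303/25920, spread=4217/25920
Step 5: max=43121/7200, min=9122051/1555200, spread=38417/311040
Step 6: max=861403/144000, min=548671789/93312000, spread=1903471/18662400
Step 7: max=25804241/4320000, min=32991330911/5598720000, spread=18038617/223948800
Step 8: max=2319873241/388800000, min=1982271017149/335923200000, spread=883978523/13436928000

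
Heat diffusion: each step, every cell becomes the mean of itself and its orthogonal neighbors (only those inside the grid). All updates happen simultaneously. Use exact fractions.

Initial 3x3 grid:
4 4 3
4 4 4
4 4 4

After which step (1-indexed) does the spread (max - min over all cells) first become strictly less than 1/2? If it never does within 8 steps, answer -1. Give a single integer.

Answer: 1

Derivation:
Step 1: max=4, min=11/3, spread=1/3
  -> spread < 1/2 first at step 1
Step 2: max=4, min=67/18, spread=5/18
Step 3: max=4, min=823/216, spread=41/216
Step 4: max=1429/360, min=49709/12960, spread=347/2592
Step 5: max=14243/3600, min=3003463/777600, spread=2921/31104
Step 6: max=1702517/432000, min=180795461/46656000, spread=24611/373248
Step 7: max=38223259/9720000, min=10878717967/2799360000, spread=207329/4478976
Step 8: max=2034798401/518400000, min=653816447549/167961600000, spread=1746635/53747712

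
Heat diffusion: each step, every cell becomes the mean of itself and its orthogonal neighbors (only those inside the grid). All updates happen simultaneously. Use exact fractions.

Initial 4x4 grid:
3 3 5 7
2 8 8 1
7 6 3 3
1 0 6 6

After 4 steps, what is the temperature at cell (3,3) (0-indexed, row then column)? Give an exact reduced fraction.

Step 1: cell (3,3) = 5
Step 2: cell (3,3) = 4
Step 3: cell (3,3) = 257/60
Step 4: cell (3,3) = 761/180
Full grid after step 4:
  144821/32400 126239/27000 16157/3375 156043/32400
  472811/108000 412217/90000 85727/18000 502429/108000
  443963/108000 97439/22500 22111/5000 32339/7200
  63031/16200 432743/108000 30421/7200 761/180

Answer: 761/180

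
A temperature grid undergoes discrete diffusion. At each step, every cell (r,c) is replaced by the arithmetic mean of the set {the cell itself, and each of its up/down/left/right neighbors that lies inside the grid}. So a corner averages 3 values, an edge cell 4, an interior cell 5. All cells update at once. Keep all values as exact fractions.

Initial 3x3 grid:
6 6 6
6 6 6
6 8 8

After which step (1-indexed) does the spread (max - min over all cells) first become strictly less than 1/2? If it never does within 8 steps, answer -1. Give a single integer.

Step 1: max=22/3, min=6, spread=4/3
Step 2: max=125/18, min=6, spread=17/18
Step 3: max=7327/1080, min=551/90, spread=143/216
Step 4: max=431549/64800, min=8363/1350, spread=1205/2592
  -> spread < 1/2 first at step 4
Step 5: max=25627303/3888000, min=225541/36000, spread=10151/31104
Step 6: max=1525349141/233280000, min=61329209/9720000, spread=85517/373248
Step 7: max=91053190927/13996800000, min=7400153671/1166400000, spread=720431/4478976
Step 8: max=5442462194669/839808000000, min=18568161863/2916000000, spread=6069221/53747712

Answer: 4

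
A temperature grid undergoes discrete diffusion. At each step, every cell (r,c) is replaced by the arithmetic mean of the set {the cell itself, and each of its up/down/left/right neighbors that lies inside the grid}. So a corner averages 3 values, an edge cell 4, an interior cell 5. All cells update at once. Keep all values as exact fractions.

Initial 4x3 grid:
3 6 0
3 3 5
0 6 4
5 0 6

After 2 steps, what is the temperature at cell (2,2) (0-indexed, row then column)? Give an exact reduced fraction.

Step 1: cell (2,2) = 21/4
Step 2: cell (2,2) = 851/240
Full grid after step 2:
  37/12 229/60 29/9
  287/80 309/100 991/240
  601/240 101/25 851/240
  113/36 237/80 77/18

Answer: 851/240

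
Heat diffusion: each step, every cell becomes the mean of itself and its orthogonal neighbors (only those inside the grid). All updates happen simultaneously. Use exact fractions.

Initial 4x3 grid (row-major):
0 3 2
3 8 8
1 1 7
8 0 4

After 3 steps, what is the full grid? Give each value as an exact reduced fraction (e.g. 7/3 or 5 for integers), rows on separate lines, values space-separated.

Answer: 1141/360 2161/576 4753/1080
529/160 4753/1200 6601/1440
1613/480 4577/1200 6299/1440
1159/360 2069/576 4277/1080

Derivation:
After step 1:
  2 13/4 13/3
  3 23/5 25/4
  13/4 17/5 5
  3 13/4 11/3
After step 2:
  11/4 851/240 83/18
  257/80 41/10 1211/240
  253/80 39/10 1099/240
  19/6 799/240 143/36
After step 3:
  1141/360 2161/576 4753/1080
  529/160 4753/1200 6601/1440
  1613/480 4577/1200 6299/1440
  1159/360 2069/576 4277/1080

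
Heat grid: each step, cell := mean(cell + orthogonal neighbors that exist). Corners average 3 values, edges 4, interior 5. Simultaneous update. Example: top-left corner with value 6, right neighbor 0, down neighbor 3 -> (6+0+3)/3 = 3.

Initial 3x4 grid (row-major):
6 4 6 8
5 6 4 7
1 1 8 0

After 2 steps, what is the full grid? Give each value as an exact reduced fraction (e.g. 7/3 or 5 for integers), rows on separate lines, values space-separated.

After step 1:
  5 11/2 11/2 7
  9/2 4 31/5 19/4
  7/3 4 13/4 5
After step 2:
  5 5 121/20 23/4
  95/24 121/25 237/50 459/80
  65/18 163/48 369/80 13/3

Answer: 5 5 121/20 23/4
95/24 121/25 237/50 459/80
65/18 163/48 369/80 13/3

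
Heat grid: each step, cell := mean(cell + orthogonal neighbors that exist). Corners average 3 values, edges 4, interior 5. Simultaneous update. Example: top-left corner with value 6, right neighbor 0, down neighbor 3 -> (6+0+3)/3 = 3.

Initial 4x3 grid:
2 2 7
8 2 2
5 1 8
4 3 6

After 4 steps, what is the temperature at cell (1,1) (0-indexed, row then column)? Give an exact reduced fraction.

Answer: 1415111/360000

Derivation:
Step 1: cell (1,1) = 3
Step 2: cell (1,1) = 381/100
Step 3: cell (1,1) = 2843/750
Step 4: cell (1,1) = 1415111/360000
Full grid after step 4:
  164627/43200 3251899/864000 499931/129600
  30883/8000 1415111/360000 426983/108000
  290707/72000 363959/90000 454373/108000
  44023/10800 1816997/432000 276013/64800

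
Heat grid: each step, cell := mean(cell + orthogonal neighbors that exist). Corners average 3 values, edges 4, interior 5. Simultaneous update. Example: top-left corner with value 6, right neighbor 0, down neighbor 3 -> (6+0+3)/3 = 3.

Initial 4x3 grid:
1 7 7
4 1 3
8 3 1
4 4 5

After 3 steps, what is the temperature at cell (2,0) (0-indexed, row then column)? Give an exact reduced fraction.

Answer: 1199/288

Derivation:
Step 1: cell (2,0) = 19/4
Step 2: cell (2,0) = 1019/240
Step 3: cell (2,0) = 1199/288
Full grid after step 3:
  323/80 2857/720 556/135
  373/96 4643/1200 265/72
  1199/288 4487/1200 511/144
  9329/2160 2863/720 479/135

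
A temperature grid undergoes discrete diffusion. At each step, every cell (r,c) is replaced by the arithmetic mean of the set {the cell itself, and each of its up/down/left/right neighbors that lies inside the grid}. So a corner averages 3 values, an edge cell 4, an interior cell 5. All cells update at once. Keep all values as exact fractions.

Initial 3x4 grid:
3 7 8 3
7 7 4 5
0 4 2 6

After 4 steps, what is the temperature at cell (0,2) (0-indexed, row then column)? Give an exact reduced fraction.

Answer: 225571/43200

Derivation:
Step 1: cell (0,2) = 11/2
Step 2: cell (0,2) = 1337/240
Step 3: cell (0,2) = 1547/288
Step 4: cell (0,2) = 225571/43200
Full grid after step 4:
  133933/25920 227903/43200 225571/43200 8291/1620
  832807/172800 349697/72000 176111/36000 417577/86400
  114373/25920 193103/43200 194671/43200 1844/405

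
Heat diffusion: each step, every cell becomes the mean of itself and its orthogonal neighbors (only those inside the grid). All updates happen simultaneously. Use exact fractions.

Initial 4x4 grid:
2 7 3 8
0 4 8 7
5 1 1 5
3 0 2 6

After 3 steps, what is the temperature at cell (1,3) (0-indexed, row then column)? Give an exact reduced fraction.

Step 1: cell (1,3) = 7
Step 2: cell (1,3) = 447/80
Step 3: cell (1,3) = 2647/480
Full grid after step 3:
  85/24 1641/400 85/16 463/80
  917/300 3731/1000 1833/400 2647/480
  578/225 17089/6000 11371/3000 31817/7200
  4867/2160 17701/7200 22037/7200 4147/1080

Answer: 2647/480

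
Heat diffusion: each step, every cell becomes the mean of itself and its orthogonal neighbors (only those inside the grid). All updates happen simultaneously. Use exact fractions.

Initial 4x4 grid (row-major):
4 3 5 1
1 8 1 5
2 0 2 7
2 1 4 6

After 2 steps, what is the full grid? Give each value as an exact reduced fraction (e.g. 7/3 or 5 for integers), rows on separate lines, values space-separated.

After step 1:
  8/3 5 5/2 11/3
  15/4 13/5 21/5 7/2
  5/4 13/5 14/5 5
  5/3 7/4 13/4 17/3
After step 2:
  137/36 383/120 461/120 29/9
  77/30 363/100 78/25 491/120
  139/60 11/5 357/100 509/120
  14/9 139/60 101/30 167/36

Answer: 137/36 383/120 461/120 29/9
77/30 363/100 78/25 491/120
139/60 11/5 357/100 509/120
14/9 139/60 101/30 167/36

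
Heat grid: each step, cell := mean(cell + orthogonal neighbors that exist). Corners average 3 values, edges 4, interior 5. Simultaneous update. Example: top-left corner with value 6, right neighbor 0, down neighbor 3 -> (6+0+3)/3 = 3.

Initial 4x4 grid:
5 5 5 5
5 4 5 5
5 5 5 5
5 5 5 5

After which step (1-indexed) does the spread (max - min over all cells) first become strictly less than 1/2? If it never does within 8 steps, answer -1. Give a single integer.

Answer: 1

Derivation:
Step 1: max=5, min=19/4, spread=1/4
  -> spread < 1/2 first at step 1
Step 2: max=5, min=239/50, spread=11/50
Step 3: max=5, min=11633/2400, spread=367/2400
Step 4: max=2987/600, min=52429/10800, spread=1337/10800
Step 5: max=89531/18000, min=1578331/324000, spread=33227/324000
Step 6: max=535951/108000, min=47385673/9720000, spread=849917/9720000
Step 7: max=8031467/1620000, min=1424285653/291600000, spread=21378407/291600000
Step 8: max=2406311657/486000000, min=42773537629/8748000000, spread=540072197/8748000000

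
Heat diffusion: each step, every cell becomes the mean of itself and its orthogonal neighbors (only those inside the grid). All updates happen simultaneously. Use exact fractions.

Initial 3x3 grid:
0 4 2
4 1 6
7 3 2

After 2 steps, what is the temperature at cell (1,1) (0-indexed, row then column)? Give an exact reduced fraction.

Answer: 287/100

Derivation:
Step 1: cell (1,1) = 18/5
Step 2: cell (1,1) = 287/100
Full grid after step 2:
  89/36 721/240 17/6
  209/60 287/100 841/240
  131/36 911/240 29/9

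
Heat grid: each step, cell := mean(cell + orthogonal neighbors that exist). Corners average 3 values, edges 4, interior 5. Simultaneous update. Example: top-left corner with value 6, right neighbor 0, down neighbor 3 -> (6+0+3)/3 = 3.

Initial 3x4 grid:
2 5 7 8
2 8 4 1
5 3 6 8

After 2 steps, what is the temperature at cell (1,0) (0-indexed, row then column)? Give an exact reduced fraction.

Answer: 899/240

Derivation:
Step 1: cell (1,0) = 17/4
Step 2: cell (1,0) = 899/240
Full grid after step 2:
  17/4 189/40 661/120 199/36
  899/240 497/100 261/50 1247/240
  157/36 1109/240 419/80 31/6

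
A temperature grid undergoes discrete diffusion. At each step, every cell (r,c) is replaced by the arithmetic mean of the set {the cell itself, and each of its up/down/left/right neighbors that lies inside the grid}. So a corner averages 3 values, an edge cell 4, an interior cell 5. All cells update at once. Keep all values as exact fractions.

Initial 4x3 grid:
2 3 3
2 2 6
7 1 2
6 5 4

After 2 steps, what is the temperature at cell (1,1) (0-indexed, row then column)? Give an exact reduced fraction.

Answer: 76/25

Derivation:
Step 1: cell (1,1) = 14/5
Step 2: cell (1,1) = 76/25
Full grid after step 2:
  97/36 349/120 13/4
  743/240 76/25 133/40
  333/80 349/100 407/120
  14/3 64/15 131/36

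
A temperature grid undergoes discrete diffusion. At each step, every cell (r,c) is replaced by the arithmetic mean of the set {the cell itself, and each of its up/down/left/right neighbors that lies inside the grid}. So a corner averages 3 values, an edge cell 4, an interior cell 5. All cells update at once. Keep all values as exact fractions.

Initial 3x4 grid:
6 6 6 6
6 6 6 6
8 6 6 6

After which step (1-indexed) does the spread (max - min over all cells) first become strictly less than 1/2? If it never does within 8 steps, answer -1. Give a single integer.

Step 1: max=20/3, min=6, spread=2/3
Step 2: max=59/9, min=6, spread=5/9
Step 3: max=689/108, min=6, spread=41/108
  -> spread < 1/2 first at step 3
Step 4: max=81977/12960, min=6, spread=4217/12960
Step 5: max=4874749/777600, min=21679/3600, spread=38417/155520
Step 6: max=291136211/46656000, min=434597/72000, spread=1903471/9331200
Step 7: max=17397149089/2799360000, min=13075759/2160000, spread=18038617/111974400
Step 8: max=1041037782851/167961600000, min=1179326759/194400000, spread=883978523/6718464000

Answer: 3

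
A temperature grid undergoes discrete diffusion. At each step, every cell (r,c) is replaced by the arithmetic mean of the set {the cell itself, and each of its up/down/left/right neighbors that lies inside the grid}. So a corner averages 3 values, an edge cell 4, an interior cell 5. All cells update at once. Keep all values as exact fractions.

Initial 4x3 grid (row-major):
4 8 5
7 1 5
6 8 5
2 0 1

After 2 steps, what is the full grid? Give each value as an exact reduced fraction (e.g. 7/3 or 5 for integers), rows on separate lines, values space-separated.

Answer: 46/9 679/120 29/6
1343/240 114/25 411/80
203/48 461/100 59/16
67/18 137/48 19/6

Derivation:
After step 1:
  19/3 9/2 6
  9/2 29/5 4
  23/4 4 19/4
  8/3 11/4 2
After step 2:
  46/9 679/120 29/6
  1343/240 114/25 411/80
  203/48 461/100 59/16
  67/18 137/48 19/6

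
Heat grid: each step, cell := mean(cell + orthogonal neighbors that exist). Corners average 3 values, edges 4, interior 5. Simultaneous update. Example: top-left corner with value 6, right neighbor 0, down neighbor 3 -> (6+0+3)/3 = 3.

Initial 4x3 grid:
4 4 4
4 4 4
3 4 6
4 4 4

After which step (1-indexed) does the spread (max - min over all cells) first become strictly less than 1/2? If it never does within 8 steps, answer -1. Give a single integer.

Answer: 3

Derivation:
Step 1: max=14/3, min=11/3, spread=1
Step 2: max=67/15, min=137/36, spread=119/180
Step 3: max=1169/270, min=14051/3600, spread=4607/10800
  -> spread < 1/2 first at step 3
Step 4: max=458897/108000, min=142429/36000, spread=3161/10800
Step 5: max=4087157/972000, min=1292549/324000, spread=20951/97200
Step 6: max=121594559/29160000, min=9754007/2430000, spread=181859/1166400
Step 7: max=7259424481/1749600000, min=1175090651/291600000, spread=8355223/69984000
Step 8: max=433823498129/104976000000, min=4421960599/1093500000, spread=14904449/167961600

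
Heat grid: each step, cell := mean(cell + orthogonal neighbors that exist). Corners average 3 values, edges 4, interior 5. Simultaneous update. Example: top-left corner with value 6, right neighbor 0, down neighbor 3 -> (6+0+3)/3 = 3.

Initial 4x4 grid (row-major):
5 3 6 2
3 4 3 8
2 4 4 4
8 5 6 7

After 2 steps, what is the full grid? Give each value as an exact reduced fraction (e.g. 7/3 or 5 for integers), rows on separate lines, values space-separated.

After step 1:
  11/3 9/2 7/2 16/3
  7/2 17/5 5 17/4
  17/4 19/5 21/5 23/4
  5 23/4 11/2 17/3
After step 2:
  35/9 113/30 55/12 157/36
  889/240 101/25 407/100 61/12
  331/80 107/25 97/20 149/30
  5 401/80 1267/240 203/36

Answer: 35/9 113/30 55/12 157/36
889/240 101/25 407/100 61/12
331/80 107/25 97/20 149/30
5 401/80 1267/240 203/36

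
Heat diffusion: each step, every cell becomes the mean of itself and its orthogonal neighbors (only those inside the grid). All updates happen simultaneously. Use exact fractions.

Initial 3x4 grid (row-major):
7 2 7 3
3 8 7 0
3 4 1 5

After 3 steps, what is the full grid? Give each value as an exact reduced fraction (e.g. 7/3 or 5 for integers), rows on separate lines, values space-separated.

Answer: 859/180 11743/2400 32279/7200 4333/1080
66793/14400 27227/6000 25397/6000 54463/14400
4549/1080 30479/7200 9343/2400 157/45

Derivation:
After step 1:
  4 6 19/4 10/3
  21/4 24/5 23/5 15/4
  10/3 4 17/4 2
After step 2:
  61/12 391/80 1121/240 71/18
  1043/240 493/100 443/100 821/240
  151/36 983/240 297/80 10/3
After step 3:
  859/180 11743/2400 32279/7200 4333/1080
  66793/14400 27227/6000 25397/6000 54463/14400
  4549/1080 30479/7200 9343/2400 157/45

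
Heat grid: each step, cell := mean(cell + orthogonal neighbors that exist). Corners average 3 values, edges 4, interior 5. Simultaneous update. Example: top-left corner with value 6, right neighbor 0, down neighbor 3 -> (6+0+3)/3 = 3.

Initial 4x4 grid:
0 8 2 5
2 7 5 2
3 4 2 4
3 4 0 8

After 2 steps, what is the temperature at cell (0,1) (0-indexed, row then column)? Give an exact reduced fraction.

Answer: 1067/240

Derivation:
Step 1: cell (0,1) = 17/4
Step 2: cell (0,1) = 1067/240
Full grid after step 2:
  127/36 1067/240 317/80 4
  109/30 401/100 104/25 73/20
  10/3 359/100 181/50 15/4
  109/36 163/48 53/16 23/6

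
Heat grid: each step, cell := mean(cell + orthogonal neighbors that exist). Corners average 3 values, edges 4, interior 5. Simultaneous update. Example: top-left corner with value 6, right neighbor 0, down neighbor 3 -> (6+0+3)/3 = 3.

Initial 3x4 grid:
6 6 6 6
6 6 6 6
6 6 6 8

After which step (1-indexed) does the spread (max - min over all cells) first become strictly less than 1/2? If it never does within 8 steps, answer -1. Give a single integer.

Step 1: max=20/3, min=6, spread=2/3
Step 2: max=59/9, min=6, spread=5/9
Step 3: max=689/108, min=6, spread=41/108
  -> spread < 1/2 first at step 3
Step 4: max=81977/12960, min=6, spread=4217/12960
Step 5: max=4874749/777600, min=21679/3600, spread=38417/155520
Step 6: max=291136211/46656000, min=434597/72000, spread=1903471/9331200
Step 7: max=17397149089/2799360000, min=13075759/2160000, spread=18038617/111974400
Step 8: max=1041037782851/167961600000, min=1179326759/194400000, spread=883978523/6718464000

Answer: 3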